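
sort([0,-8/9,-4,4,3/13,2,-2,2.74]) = [-4,-2,-8/9,0,3/13,2,2.74,4]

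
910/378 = 2 + 11/27 ≈ 2.41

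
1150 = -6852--8002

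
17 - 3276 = -3259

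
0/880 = 0 = 0.00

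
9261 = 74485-65224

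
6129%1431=405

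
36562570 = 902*40535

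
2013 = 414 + 1599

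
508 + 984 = 1492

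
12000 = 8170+3830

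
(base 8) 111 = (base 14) 53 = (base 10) 73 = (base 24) 31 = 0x49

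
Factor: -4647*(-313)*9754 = 2^1*3^1*313^1*1549^1*4877^1 = 14187300294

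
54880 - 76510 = -21630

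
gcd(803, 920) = 1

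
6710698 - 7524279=-813581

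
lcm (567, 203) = 16443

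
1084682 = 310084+774598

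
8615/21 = 410+5/21 ≈ 410.24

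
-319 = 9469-9788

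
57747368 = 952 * 60659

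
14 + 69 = 83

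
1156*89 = 102884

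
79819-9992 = 69827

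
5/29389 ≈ 0.000170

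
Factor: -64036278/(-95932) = 2^(-1) * 3^3 * 23^1 * 29^(-1) * 47^1 * 827^(-1) * 1097^1 = 32018139/47966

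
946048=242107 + 703941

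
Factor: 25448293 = 13^1*59^1*33179^1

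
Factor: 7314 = 2^1 * 3^1 * 23^1 * 53^1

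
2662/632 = 1331/316 ≈ 4.21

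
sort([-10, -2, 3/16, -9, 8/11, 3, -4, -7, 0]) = [-10, -9, -7, -4, -2, 0, 3/16, 8/11, 3]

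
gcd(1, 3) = 1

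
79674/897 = 26558/299 ≈ 88.82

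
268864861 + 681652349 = 950517210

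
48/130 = 24/65 ≈ 0.369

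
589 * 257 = 151373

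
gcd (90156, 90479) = 1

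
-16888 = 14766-31654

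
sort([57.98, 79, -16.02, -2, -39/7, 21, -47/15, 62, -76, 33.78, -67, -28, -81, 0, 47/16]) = [-81, -76, -67, -28, -16.02, -39/7, -47/15, -2, 0, 47/16, 21, 33.78, 57.98, 62, 79]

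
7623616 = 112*68068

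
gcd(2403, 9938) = 1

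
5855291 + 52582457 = 58437748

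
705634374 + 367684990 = 1073319364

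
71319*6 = 427914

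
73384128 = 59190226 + 14193902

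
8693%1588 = 753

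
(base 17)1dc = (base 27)j9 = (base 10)522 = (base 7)1344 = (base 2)1000001010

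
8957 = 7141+1816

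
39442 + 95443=134885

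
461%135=56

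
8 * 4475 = 35800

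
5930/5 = 1186 = 1186.00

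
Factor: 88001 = 88001^1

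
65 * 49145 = 3194425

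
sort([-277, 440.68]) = [-277, 440.68]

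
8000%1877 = 492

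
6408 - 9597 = -3189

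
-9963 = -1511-8452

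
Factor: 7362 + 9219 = 3^1 * 5527^1 = 16581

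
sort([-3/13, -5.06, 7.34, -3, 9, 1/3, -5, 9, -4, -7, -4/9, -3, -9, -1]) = [-9, -7, -5.06, -5, -4, -3, -3, -1, -4/9, -3/13, 1/3, 7.34, 9, 9]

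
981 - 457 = 524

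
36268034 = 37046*979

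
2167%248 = 183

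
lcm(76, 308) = 5852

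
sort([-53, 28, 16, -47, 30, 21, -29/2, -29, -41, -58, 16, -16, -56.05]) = [-58, -56.05, -53, -47, -41, -29, -16, -29/2, 16, 16, 21, 28, 30]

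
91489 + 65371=156860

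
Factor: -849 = -1*3^1*283^1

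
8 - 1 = 7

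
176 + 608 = 784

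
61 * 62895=3836595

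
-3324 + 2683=-641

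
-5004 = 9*(-556)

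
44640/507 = 88 + 8/169 ≈ 88.05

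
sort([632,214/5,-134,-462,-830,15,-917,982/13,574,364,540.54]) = [-917,-830,-462,-134,15,214/5,982/13,364,540.54,574,632]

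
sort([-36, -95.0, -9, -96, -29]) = [-96, -95.0, -36, -29, -9]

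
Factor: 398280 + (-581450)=-1 * 2^1 * 5^1 * 13^1 * 1409^1=-183170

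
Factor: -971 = -1 * 971^1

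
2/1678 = 1/839 ≈ 0.00119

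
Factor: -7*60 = -1*2^2*3^1*5^1*7^1 = -420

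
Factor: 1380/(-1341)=-1*2^2*3^(-1)*5^1*23^1*149^(-1)=-460/447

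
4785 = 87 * 55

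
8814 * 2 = 17628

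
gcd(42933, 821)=1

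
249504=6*41584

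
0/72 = 0 = 0.00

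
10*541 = 5410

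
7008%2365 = 2278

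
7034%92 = 42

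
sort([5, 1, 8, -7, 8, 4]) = [-7, 1, 4, 5, 8, 8]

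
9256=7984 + 1272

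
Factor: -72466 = -1 * 2^1 * 19^1 * 1907^1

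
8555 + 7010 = 15565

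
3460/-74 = -1730/37 ≈ -46.76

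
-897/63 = -14 - 5/21 ≈ -14.24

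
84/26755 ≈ 0.00314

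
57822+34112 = 91934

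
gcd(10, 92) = 2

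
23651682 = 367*64446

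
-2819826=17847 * (-158)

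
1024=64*16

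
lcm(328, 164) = 328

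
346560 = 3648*95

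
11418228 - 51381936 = -39963708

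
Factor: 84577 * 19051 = 83^1 * 1019^1 * 19051^1 = 1611276427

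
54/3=18=18.00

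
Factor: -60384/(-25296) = 2^1 * 31^(-1) * 37^1 = 74/31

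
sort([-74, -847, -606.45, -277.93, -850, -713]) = [-850, -847, -713, -606.45, -277.93, -74]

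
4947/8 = 618 + 3/8≈618.38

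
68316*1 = 68316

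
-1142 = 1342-2484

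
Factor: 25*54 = 2^1*3^3*5^2 = 1350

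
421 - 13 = 408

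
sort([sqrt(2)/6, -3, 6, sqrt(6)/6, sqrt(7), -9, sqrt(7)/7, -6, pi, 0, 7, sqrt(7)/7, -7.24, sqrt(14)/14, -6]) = [-9, -7.24, -6, -6, -3, 0, sqrt(2)/6, sqrt(14)/14, sqrt(7)/7, sqrt(7)/7, sqrt(6)/6, sqrt(7), pi, 6, 7]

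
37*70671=2614827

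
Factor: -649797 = -1*3^1*167^1*1297^1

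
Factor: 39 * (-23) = -1 * 3^1 * 13^1 * 23^1 = -897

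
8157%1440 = 957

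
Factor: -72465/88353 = -1*3^(-1)*5^1*4831^1*9817^(-1) = -24155/29451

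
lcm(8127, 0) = 0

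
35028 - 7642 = 27386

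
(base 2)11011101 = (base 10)221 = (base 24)95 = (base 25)8l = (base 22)a1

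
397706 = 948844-551138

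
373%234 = 139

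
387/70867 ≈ 0.00546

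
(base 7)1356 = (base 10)531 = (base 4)20103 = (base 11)443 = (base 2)1000010011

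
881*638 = 562078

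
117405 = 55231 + 62174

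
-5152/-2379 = 2 + 394/2379 ≈ 2.17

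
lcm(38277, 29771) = 267939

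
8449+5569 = 14018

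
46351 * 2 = 92702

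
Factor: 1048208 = 2^4 * 7^3 * 191^1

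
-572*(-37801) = 21622172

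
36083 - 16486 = 19597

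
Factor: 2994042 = 2^1 * 3^1 * 31^1 * 16097^1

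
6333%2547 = 1239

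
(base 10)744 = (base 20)1h4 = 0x2e8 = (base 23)198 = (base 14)3b2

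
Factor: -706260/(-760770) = 2^1 * 3^(-1) * 107^(-1) * 149^1 = 298/321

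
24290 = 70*347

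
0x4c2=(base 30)1ai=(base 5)14333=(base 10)1218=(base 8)2302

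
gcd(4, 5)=1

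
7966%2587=205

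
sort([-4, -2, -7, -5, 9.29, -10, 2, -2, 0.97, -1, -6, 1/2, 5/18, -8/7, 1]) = [-10, -7, -6, -5, -4, -2, -2, -8/7, -1, 5/18, 1/2, 0.97, 1, 2, 9.29]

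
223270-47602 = 175668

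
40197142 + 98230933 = 138428075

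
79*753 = 59487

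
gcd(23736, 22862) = 46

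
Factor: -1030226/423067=-1*2^1*373^1*1381^1*423067^ (-1)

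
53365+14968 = 68333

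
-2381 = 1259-3640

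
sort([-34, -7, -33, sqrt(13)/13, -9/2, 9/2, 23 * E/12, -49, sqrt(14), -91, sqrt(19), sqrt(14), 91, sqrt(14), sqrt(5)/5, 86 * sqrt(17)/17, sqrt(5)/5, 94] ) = [-91, -49, -34, -33, -7, -9/2, sqrt(13)/13, sqrt(5)/5, sqrt(5)/5, sqrt(14), sqrt(14), sqrt(14), sqrt(19), 9/2, 23 * E/12, 86 * sqrt(17)/17, 91, 94] 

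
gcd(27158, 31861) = 1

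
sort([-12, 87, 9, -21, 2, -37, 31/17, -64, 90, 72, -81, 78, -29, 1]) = [-81, -64, -37, -29, -21, -12, 1, 31/17, 2, 9, 72, 78, 87, 90]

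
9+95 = 104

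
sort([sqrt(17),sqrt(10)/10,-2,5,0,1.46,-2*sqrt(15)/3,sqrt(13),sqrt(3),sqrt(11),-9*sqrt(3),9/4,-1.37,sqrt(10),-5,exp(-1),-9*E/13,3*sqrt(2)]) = [-9*sqrt(3),-5,-2*sqrt(15)/3,-2,-9*E/13,-1.37,0,sqrt(10)/10,exp(-1),1.46,sqrt(3),9/4,sqrt(10),sqrt(11),sqrt(13),sqrt(17),3*sqrt(2),5]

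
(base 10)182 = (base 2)10110110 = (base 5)1212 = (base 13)110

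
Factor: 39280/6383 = 2^4*5^1*13^(-1) = 80/13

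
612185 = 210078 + 402107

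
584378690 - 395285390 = 189093300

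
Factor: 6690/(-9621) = -1 * 2^1 * 3^(-1) * 5^1 * 223^1 * 1069^(-1) = -2230/3207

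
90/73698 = 15/12283 ≈ 0.00122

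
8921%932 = 533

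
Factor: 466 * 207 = 2^1 * 3^2 * 23^1 * 233^1 = 96462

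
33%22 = 11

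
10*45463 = 454630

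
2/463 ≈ 0.00432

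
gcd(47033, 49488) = 1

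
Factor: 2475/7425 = 3^(-1) = 1/3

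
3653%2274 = 1379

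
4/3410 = 2/1705 ≈ 0.00117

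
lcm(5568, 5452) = 261696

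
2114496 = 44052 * 48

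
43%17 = 9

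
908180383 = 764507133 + 143673250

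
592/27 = 21 + 25/27 ≈ 21.93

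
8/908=2/227 ≈ 0.00881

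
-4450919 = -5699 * 781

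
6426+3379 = 9805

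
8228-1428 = 6800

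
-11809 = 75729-87538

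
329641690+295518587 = 625160277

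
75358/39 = 1932 + 10/39 ≈ 1932.26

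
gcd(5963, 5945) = 1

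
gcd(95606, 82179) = 1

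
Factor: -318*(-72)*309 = 2^4*3^4*53^1*103^1 = 7074864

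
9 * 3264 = 29376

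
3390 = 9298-5908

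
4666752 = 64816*72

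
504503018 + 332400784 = 836903802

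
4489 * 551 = 2473439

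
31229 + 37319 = 68548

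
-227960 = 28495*(-8)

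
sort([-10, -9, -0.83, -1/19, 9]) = [-10, -9, -0.83, -1/19, 9]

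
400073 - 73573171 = -73173098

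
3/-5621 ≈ -0.000534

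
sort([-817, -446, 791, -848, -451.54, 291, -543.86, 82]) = [-848, -817, -543.86, -451.54, -446, 82, 291, 791]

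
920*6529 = 6006680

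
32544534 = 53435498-20890964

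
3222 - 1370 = 1852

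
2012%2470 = 2012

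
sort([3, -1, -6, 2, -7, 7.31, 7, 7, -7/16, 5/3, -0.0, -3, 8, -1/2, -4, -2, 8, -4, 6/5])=[-7, -6, -4, -4, -3, -2, -1, -1/2, -7/16, -0.0, 6/5, 5/3, 2, 3, 7, 7, 7.31, 8, 8]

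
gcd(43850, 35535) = 5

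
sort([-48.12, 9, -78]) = [-78, -48.12, 9]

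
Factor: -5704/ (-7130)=2^2 * 5^ (-1)=4/5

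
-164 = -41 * 4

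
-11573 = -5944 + -5629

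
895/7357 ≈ 0.122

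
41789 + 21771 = 63560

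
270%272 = 270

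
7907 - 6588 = 1319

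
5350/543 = 9+463/543 ≈ 9.85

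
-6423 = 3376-9799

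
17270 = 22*785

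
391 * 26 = 10166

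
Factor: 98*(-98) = -1*2^2*7^4 = -9604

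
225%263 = 225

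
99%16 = 3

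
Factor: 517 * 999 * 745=3^3 * 5^1 * 11^1 * 37^1 * 47^1 * 149^1=384779835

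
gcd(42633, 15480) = 9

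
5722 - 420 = 5302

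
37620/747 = 4180/83 ≈ 50.36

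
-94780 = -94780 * 1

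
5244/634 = 2622/317 ≈ 8.27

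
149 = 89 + 60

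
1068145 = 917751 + 150394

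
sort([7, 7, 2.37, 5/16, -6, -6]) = [-6, -6, 5/16, 2.37, 7, 7]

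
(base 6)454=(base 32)5i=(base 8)262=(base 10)178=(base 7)343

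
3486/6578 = 1743/3289≈0.530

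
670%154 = 54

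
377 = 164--213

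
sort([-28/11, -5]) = [-5, -28/11]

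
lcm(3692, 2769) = 11076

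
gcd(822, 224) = 2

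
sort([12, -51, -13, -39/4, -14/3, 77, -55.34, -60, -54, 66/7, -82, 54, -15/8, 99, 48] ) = [-82, -60, -55.34, -54, -51, -13, -39/4, -14/3, -15/8, 66/7, 12, 48, 54, 77, 99] 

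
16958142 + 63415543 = 80373685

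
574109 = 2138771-1564662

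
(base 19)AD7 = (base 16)F18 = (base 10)3864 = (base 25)64E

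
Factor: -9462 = -1*2^1*3^1*19^1*83^1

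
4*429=1716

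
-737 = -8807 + 8070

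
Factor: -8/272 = -1*2^(-1)*17^(-1) = -1/34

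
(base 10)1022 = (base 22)22a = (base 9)1355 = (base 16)3fe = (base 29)167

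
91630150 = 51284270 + 40345880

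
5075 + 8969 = 14044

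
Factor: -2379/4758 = -1*2^(-1) = -1/2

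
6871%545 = 331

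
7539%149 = 89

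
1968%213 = 51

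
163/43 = 3+34/43 ≈ 3.79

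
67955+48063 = 116018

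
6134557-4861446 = 1273111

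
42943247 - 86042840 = -43099593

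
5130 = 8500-3370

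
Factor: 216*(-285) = -1*2^3*3^4*5^1*19^1 = -61560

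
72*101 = 7272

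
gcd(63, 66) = 3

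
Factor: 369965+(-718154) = -1 * 3^1 * 277^1 * 419^1 = -348189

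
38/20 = 1 + 9/10 = 1.90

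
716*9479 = 6786964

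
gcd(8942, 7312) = 2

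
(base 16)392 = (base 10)914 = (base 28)14i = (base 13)554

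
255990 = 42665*6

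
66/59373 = 22/19791 ≈ 0.00111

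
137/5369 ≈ 0.0255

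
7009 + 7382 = 14391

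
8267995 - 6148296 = 2119699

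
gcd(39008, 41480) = 8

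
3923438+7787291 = 11710729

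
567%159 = 90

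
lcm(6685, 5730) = 40110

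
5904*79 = 466416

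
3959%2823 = 1136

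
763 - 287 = 476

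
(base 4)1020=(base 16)48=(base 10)72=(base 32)28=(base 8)110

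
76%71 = 5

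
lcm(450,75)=450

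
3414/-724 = -1707/362 ≈ -4.72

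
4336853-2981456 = 1355397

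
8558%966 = 830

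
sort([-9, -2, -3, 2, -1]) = [-9, -3, -2, -1, 2]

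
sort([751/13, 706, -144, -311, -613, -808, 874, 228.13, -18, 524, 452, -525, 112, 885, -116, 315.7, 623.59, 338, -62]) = [-808, -613, -525, -311, -144, -116, -62, -18, 751/13, 112, 228.13, 315.7, 338, 452, 524, 623.59, 706, 874, 885]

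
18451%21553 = 18451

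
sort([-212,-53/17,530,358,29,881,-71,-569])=[-569,-212,-71,-53/17,29,358,530,881]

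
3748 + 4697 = 8445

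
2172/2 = 1086 = 1086.00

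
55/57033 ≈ 0.000964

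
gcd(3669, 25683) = 3669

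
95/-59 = -1 - 36/59 ≈ -1.61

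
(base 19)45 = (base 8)121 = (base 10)81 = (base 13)63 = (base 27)30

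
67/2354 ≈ 0.0285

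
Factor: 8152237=149^1*54713^1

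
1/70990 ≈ 0.0000141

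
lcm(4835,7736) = 38680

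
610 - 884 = -274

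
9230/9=1025 + 5/9 ≈ 1025.56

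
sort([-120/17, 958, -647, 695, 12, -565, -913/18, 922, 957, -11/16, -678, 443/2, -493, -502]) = [-678, -647, -565, -502, -493, -913/18, -120/17, -11/16, 12, 443/2, 695, 922, 957, 958]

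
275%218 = 57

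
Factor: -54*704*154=-1*2^8*3^3*7^1*11^2=-5854464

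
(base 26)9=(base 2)1001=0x9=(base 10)9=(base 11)9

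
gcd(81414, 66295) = 1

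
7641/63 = 121 + 2/7 ≈ 121.29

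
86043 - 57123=28920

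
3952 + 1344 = 5296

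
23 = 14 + 9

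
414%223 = 191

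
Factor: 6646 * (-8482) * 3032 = -1 * 2^5 * 379^1 * 3323^1 * 4241^1 = -170917999904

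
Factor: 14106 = 2^1 * 3^1 * 2351^1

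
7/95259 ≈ 0.0000735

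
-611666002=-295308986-316357016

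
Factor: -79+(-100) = -1 * 179^1 = -179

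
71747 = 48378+23369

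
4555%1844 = 867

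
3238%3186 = 52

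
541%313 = 228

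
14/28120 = 7/14060 ≈ 0.000498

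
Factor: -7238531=-1 * 31^1 * 103^1 * 2267^1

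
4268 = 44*97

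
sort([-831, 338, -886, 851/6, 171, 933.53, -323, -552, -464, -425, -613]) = [-886, -831, -613, -552, -464, -425, -323, 851/6, 171, 338, 933.53]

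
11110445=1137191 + 9973254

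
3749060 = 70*53558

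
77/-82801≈-0.000930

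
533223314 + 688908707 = 1222132021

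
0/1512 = 0 = 0.00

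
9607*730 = 7013110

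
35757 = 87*411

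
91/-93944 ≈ -0.000969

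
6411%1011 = 345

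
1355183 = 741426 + 613757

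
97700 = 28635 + 69065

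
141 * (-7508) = -1058628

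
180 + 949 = 1129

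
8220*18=147960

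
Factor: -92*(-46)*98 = 2^4*7^2*23^2 = 414736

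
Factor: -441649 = -1*13^1*53^1*641^1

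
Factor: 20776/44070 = 2^2*3^(-1)*5^(-1)*7^2*13^(-1)*53^1*113^(-1) = 10388/22035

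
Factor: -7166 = -1 * 2^1 * 3583^1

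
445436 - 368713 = 76723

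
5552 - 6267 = -715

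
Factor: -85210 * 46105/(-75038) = 5^2 * 17^(-1) * 2207^(-1) * 8521^1 * 9221^1 = 1964303525/37519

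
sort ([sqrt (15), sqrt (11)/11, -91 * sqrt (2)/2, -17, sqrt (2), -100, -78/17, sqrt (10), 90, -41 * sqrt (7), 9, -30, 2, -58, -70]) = [-41 * sqrt (7), -100, -70, -91 * sqrt (2)/2, -58, -30, -17, -78/17, sqrt (11)/11, sqrt (2), 2, sqrt (10), sqrt (15), 9, 90]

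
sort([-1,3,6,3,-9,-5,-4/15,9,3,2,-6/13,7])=[-9,-5,-1,-6/13,-4/15,2,3,3,3,6,7,9]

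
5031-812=4219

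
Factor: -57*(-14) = 2^1*3^1*7^1*19^1 = 798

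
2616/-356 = -654/89 ≈ -7.35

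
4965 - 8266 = -3301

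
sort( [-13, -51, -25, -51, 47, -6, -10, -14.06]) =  [-51, -51, -25, -14.06, -13, -10, -6, 47]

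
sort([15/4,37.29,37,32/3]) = [15/4,32/3,37,37.29]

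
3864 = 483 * 8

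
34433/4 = 8608 + 1/4 = 8608.25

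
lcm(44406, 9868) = 88812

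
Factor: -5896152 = -1*2^3*3^7*337^1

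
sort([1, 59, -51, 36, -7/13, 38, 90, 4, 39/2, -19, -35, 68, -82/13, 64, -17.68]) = [-51, -35, -19, -17.68, -82/13, -7/13, 1, 4, 39/2, 36, 38, 59, 64, 68, 90]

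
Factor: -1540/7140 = -1*3^ (-1)*11^1*17^ (-1) = -11/51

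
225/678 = 75/226 ≈ 0.332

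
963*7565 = 7285095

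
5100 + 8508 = 13608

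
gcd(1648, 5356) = 412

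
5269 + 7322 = 12591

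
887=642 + 245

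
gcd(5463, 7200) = 9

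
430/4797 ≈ 0.0896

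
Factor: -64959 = -1 * 3^1 * 59^1 * 367^1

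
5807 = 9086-3279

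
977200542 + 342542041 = 1319742583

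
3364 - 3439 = -75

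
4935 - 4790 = 145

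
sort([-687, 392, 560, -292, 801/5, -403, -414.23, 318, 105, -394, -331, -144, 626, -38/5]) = [-687, -414.23, -403, -394, -331, -292, -144, -38/5, 105, 801/5, 318, 392, 560, 626]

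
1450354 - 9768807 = -8318453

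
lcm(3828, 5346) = 310068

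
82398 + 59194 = 141592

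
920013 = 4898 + 915115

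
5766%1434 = 30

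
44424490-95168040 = -50743550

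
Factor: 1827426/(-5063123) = -1*2^1*3^1*13^(-1)*67^(-1)*103^1*2957^1*5813^(-1)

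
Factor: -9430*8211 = -1*2^1*3^1*5^1*7^1*17^1*23^2*41^1 = -77429730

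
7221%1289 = 776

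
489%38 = 33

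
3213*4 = 12852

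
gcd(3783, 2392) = 13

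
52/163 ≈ 0.319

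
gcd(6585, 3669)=3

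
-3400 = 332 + -3732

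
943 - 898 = 45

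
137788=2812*49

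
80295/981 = 26765/327 ≈ 81.85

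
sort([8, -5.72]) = [-5.72, 8]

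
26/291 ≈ 0.0893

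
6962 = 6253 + 709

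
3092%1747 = 1345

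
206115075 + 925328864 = 1131443939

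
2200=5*440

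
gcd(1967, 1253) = 7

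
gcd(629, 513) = 1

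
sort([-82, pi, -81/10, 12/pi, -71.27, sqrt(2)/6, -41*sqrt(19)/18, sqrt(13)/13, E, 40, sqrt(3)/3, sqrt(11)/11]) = [-82, -71.27, -41*sqrt(19)/18, -81/10, sqrt(2)/6, sqrt(13)/13, sqrt(11)/11, sqrt(3)/3, E, pi, 12/pi, 40]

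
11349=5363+5986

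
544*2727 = 1483488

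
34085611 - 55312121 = -21226510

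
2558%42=38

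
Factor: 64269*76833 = 3^4*37^1*193^1*8537^1 = 4937980077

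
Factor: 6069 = 3^1*7^1*17^2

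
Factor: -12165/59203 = -1*3^1*5^1*73^(-1) = -15/73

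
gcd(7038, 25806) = 2346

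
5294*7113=37656222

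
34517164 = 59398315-24881151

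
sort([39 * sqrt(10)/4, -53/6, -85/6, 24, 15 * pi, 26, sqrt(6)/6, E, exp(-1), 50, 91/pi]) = [-85/6, -53/6, exp(-1), sqrt(6)/6, E, 24, 26, 91/pi, 39 * sqrt(10)/4, 15 * pi, 50]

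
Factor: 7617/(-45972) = -1*2^(-2)*3^(-1)*1277^(-1)*2539^1 = -2539/15324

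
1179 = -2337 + 3516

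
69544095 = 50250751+19293344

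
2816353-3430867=-614514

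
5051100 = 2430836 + 2620264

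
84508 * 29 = 2450732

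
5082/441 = 242/21 ≈ 11.52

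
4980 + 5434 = 10414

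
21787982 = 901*24182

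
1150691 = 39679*29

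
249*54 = 13446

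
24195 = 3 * 8065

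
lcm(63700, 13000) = 637000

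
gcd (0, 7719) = 7719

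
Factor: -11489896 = -1 * 2^3 * 11^1 * 59^1 * 2213^1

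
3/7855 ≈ 0.000382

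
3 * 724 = 2172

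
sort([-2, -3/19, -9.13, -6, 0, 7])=[-9.13, -6, -2, -3/19, 0, 7]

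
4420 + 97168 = 101588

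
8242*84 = 692328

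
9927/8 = 1240 + 7/8 ≈ 1240.88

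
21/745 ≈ 0.0282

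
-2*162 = -324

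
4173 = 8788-4615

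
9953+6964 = 16917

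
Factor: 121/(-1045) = -1*5^(-1)*11^1*19^(-1) = -11/95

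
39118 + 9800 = 48918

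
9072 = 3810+5262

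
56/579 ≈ 0.0967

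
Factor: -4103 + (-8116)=-1 * 3^1 * 4073^1=-12219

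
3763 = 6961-3198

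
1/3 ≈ 0.333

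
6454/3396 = 3227/1698 ≈ 1.90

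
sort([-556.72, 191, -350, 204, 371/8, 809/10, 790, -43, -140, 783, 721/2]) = [-556.72, -350, -140, -43, 371/8, 809/10, 191, 204, 721/2, 783, 790]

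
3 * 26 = 78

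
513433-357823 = 155610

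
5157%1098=765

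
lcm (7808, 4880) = 39040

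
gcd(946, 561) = 11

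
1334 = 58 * 23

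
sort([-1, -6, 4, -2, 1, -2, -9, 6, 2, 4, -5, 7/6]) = [-9, -6, -5, -2, -2, -1, 1, 7/6, 2, 4, 4, 6]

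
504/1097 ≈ 0.459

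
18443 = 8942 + 9501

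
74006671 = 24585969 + 49420702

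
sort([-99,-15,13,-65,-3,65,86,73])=[-99,-65,-15,-3,13,65,73,86]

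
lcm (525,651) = 16275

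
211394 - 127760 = 83634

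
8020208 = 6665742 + 1354466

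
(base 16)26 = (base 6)102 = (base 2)100110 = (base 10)38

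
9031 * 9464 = 85469384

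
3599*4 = 14396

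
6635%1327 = 0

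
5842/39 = 149 + 31/39 ≈ 149.79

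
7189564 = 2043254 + 5146310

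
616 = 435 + 181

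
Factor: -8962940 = -1 * 2^2 * 5^1 * 7^1 * 73^1 * 877^1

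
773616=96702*8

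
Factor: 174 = 2^1*3^1*29^1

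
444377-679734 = -235357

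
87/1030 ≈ 0.0845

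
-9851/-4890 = 2 + 71/4890 ≈ 2.01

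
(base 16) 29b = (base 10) 667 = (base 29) n0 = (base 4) 22123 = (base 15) 2e7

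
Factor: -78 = -1 * 2^1 * 3^1 * 13^1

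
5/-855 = -1/171 ≈ -0.00585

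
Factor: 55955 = 5^1 * 19^2 * 31^1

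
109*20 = 2180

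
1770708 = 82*21594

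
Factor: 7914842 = 2^1*13^1*304417^1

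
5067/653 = 7 + 496/653 ≈ 7.76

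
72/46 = 1 + 13/23 ≈ 1.57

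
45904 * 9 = 413136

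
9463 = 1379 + 8084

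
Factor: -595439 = -1*13^1*163^1*281^1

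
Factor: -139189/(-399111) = 3^(-1)*173^(-1)*181^1 = 181/519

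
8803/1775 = 4 + 1703/1775 ≈ 4.96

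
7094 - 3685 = 3409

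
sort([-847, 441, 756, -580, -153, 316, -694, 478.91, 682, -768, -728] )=[-847, -768, -728, -694, -580, -153, 316, 441, 478.91, 682, 756] 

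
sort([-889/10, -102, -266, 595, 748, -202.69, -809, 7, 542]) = [-809, -266, -202.69, -102, -889/10, 7, 542, 595, 748]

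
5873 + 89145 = 95018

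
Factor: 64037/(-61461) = -1*3^(-2)*6829^(-1)*64037^1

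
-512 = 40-552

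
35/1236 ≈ 0.0283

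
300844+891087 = 1191931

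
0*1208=0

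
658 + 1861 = 2519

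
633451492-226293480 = 407158012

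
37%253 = 37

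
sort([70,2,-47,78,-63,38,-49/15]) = [-63,-47,-49/15,2,38,70,78]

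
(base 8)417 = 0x10f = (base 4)10033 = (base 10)271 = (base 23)bi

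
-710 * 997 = -707870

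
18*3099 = 55782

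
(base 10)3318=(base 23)666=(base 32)37m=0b110011110110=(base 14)12d0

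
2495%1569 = 926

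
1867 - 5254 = -3387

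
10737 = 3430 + 7307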